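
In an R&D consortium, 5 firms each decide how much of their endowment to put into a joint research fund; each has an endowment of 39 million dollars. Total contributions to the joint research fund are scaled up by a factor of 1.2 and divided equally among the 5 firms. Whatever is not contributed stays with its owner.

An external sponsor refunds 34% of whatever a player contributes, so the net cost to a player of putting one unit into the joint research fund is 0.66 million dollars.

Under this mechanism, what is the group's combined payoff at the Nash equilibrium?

195.00 million dollars

The effective private return is (1.2/5) / 0.66 = 0.3636, which is still under 1, so the mechanism doesn't change anyone's dominant strategy: zero contribution.
Everyone keeps their endowment and the group total is 5 × 39 = 195.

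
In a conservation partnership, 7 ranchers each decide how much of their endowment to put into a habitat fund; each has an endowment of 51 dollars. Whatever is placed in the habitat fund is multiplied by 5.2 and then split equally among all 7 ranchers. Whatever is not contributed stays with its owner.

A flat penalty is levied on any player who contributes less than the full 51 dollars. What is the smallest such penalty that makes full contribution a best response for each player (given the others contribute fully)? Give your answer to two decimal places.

13.11 dollars

Given the others contribute fully, the best deviation is to contribute 0 (any partial contribution still incurs the fine and gives up units whose private return 0.7429 is below 1).
Deviating from 51 to 0 saves 51 dollars but forfeits the deviator's share of the drop in the habitat fund: 5.2/7 × 51 = 37.89.
So the deviation gain is 51 − 37.89 = 13.11, and the fine must be at least 13.11 dollars to wipe it out.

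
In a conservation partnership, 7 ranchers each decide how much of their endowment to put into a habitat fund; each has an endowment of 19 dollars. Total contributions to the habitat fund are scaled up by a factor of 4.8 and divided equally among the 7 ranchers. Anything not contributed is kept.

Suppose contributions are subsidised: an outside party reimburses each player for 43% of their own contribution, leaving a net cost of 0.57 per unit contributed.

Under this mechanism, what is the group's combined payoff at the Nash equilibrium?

The effective private return per unit is now (4.8/7) / 0.57 = 1.2030 > 1, so every player's dominant strategy flips to full contribution.
So the Nash equilibrium is full contribution by all 7; the group earns 7 × (19 × 0.43 + 4.8 × 19) = 695.59.

695.59 dollars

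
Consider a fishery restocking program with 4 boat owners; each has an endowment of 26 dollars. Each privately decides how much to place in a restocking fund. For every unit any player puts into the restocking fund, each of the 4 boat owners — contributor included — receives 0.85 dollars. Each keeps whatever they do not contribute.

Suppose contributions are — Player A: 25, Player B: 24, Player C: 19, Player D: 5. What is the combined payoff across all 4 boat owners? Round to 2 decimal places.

Total contributed: 25 + 24 + 19 + 5 = 73; total kept: 4 × 26 − 73 = 31.
The restocking fund pays out 0.85 × 4 × 73 = 248.20 in aggregate.
Group total = 31 + 248.20 = 279.20.

279.20 dollars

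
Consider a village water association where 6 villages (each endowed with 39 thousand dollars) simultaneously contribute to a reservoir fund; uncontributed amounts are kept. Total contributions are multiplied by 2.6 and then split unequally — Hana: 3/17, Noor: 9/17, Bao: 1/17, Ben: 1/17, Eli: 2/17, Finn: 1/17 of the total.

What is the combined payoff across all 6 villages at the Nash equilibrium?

A player with share s gets back 2.6·s per unit contributed, so full contribution is dominant for anyone with s > 1/2.6 = 0.3846 and zero contribution is dominant for anyone below.
Only Noor (9/17) clears that bar, contributing 39; the remaining 5 contribute 0. Total contributed: 39.
The reservoir fund pays out 2.6 × 39 = 101.40 in total (split across the unequal shares, but the aggregate is all that matters for the group sum).
The 5 free-riders keep 39 each, adding 195. Group total = 195 + 101.40 = 296.40.

296.40 thousand dollars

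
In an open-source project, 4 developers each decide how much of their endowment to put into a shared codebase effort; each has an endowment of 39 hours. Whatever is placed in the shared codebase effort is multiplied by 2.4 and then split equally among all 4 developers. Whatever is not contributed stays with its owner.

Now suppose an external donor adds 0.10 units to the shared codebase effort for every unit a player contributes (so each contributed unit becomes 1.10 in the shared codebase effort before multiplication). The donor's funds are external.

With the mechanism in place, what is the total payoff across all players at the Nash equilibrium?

Even with the mechanism, each unit contributed returns only 2.4 × 1.10 / 4 = 0.6600 per unit of net cost, so contributing nothing is still dominant.
Everyone keeps their endowment and the group total is 4 × 39 = 156.

156.00 hours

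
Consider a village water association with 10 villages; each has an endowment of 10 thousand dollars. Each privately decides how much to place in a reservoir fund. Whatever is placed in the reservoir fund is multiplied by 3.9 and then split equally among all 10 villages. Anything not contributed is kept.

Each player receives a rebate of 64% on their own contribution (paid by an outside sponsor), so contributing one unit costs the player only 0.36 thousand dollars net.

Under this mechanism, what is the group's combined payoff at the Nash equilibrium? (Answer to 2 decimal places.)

454.00 thousand dollars

Under the mechanism each unit contributed yields (3.9/10) / 0.36 = 1.0833 back to its contributor per unit of net cost, which exceeds 1, making full contribution the dominant choice for everyone.
So the Nash equilibrium is full contribution by all 10; the group earns 10 × (10 × 0.64 + 3.9 × 10) = 454.00.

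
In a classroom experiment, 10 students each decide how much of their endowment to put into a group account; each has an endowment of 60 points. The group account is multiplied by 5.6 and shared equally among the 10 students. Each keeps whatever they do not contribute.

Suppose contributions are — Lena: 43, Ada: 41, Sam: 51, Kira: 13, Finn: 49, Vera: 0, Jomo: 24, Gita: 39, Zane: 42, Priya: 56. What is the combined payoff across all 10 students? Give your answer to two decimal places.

2246.80 points

Total contributed: 43 + 41 + 51 + 13 + 49 + 0 + 24 + 39 + 42 + 56 = 358; total kept: 10 × 60 − 358 = 242.
The group account pays out 5.6 × 358 = 2004.80 in aggregate.
Group total = 242 + 2004.80 = 2246.80.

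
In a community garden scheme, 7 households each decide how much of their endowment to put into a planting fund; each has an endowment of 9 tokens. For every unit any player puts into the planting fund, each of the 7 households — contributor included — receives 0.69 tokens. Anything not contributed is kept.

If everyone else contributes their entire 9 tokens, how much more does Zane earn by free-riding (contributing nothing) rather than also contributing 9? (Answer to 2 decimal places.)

2.79 tokens

Switching from a contribution of 9 to 0 lets Zane keep an extra 9 tokens, but lowers the planting fund by 9, which costs Zane their own share of that drop: 0.69 × 9 = 6.21.
Net gain = 9 − 6.21 = 2.79. The private return per contributed unit (0.69) is below 1, so free-riding is indeed the best response regardless of what the others do.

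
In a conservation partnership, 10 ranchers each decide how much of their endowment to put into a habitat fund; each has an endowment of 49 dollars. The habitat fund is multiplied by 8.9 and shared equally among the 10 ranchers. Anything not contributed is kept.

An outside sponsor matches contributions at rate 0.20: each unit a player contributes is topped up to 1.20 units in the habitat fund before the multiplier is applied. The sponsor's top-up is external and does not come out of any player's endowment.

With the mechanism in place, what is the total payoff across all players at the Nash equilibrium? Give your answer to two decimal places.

The effective private return per unit is now 8.9 × 1.20 / 10 = 1.0680 > 1, so every player's dominant strategy flips to full contribution.
At the Nash equilibrium everyone contributes 49. Group total payoff = 8.9 × 1.20 × 490 = 5233.20.

5233.20 dollars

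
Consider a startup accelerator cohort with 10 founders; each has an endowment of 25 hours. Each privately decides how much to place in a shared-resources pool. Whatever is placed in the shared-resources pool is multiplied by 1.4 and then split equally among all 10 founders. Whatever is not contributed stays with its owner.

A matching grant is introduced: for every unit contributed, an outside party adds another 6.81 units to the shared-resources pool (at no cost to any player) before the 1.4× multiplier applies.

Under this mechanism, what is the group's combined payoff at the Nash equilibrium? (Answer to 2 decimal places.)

Under the mechanism each unit contributed yields 1.4 × 7.81 / 10 = 1.0934 back to its contributor per unit of net cost, which exceeds 1, making full contribution the dominant choice for everyone.
So the Nash equilibrium is full contribution by all 10; the group earns 1.4 × 7.81 × 250 = 2733.50.

2733.50 hours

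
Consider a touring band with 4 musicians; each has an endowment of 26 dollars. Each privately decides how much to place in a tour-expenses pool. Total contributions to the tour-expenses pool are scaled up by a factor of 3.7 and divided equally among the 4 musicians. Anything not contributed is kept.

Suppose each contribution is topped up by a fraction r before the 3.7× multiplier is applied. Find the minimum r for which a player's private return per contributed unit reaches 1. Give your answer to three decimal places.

0.081

With matching at rate r, one contributed unit becomes (1 + r) in the tour-expenses pool and returns 3.7 × (1 + r) / 4 to the contributor.
Setting this equal to 1: 1 + r = 4/3.7 = 1.0811.
So the minimum matching rate is r = 1.0811 − 1 = 0.081.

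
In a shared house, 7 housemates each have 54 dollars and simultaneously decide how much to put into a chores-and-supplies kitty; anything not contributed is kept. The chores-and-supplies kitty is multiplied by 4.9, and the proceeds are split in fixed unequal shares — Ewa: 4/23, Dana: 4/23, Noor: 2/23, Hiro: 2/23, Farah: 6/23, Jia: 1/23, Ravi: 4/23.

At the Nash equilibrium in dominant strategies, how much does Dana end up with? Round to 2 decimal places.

Player j's private return per contributed unit is 4.9 × (j's share). Contributing is weakly dominant for j when that share is at least 1/4.9 = 0.2041, and contributing 0 is dominant otherwise.
The only share above 0.2041 is Farah's 6/23, contributing 54; the remaining 6 contribute 0. Total contributed: 54.
Dana keeps 54 and receives 4.9 × 54 × 4/23 = 46.02 from the chores-and-supplies kitty, for a payoff of 100.02.

100.02 dollars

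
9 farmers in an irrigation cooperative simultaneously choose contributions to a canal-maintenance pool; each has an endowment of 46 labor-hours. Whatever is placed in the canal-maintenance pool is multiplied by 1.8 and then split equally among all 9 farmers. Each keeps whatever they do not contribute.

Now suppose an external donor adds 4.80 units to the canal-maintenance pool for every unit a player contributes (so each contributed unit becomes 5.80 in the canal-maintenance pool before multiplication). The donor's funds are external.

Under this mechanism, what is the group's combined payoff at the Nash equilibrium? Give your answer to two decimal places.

4322.16 labor-hours

With the mechanism, a contributed unit returns 1.8 × 5.80 / 9 = 1.1600 per unit of net cost to the contributor — now above 1 — so contributing fully is weakly dominant for every player.
At the Nash equilibrium everyone contributes 46. Group total payoff = 1.8 × 5.80 × 414 = 4322.16.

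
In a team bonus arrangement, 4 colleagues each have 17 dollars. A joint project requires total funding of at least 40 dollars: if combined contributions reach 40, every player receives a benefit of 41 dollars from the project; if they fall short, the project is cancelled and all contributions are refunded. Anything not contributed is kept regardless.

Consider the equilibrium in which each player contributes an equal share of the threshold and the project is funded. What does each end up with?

Equal share of the threshold: 40/4 = 10.
At this profile no one gains by cutting their contribution: any cut drops the total below 40, the project is cancelled, contributions are refunded, and the deviator ends with 17, which is less than 17 − 10 + 41 = 48. Contributing more than 10 just wastes the excess. So contributing exactly 10 is a best response.
Each player's payoff: 17 − 10 + 41 = 48.

48 dollars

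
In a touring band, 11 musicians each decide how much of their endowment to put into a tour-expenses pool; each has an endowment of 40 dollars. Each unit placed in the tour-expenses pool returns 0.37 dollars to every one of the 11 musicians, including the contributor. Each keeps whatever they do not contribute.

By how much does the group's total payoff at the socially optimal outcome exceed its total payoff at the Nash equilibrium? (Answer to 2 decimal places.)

The private return per contributed unit is 0.37 < 1, so contributing 0 is dominant for every player. At the Nash equilibrium everyone keeps their 40, and the group total is 11 × 40 = 440.
Each contributed unit returns 4.070 to the group as a whole (0.37 to each of 11 players), which exceeds 1, so the social optimum is full contribution: group total = 4.070 × 440 = 1790.80.
Efficiency loss = 1790.80 − 440 = 1350.80.

1350.80 dollars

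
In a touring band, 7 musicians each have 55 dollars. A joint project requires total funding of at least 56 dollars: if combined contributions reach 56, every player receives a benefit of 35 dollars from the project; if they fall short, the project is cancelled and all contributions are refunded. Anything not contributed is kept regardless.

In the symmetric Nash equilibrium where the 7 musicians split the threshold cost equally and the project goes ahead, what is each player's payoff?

82 dollars

Equal share of the threshold: 56/7 = 8.
At this profile no one gains by cutting their contribution: any cut drops the total below 56, the project is cancelled, contributions are refunded, and the deviator ends with 55, which is less than 55 − 8 + 35 = 82. Contributing more than 8 just wastes the excess. So contributing exactly 8 is a best response.
Each player's payoff: 55 − 8 + 35 = 82.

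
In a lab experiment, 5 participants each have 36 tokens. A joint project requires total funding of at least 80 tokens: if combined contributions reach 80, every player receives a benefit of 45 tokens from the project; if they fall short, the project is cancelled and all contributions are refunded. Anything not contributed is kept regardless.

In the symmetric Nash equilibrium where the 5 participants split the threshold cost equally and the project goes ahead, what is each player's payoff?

Equal share of the threshold: 80/5 = 16.
At this profile no one gains by cutting their contribution: any cut drops the total below 80, the project is cancelled, contributions are refunded, and the deviator ends with 36, which is less than 36 − 16 + 45 = 65. Contributing more than 16 just wastes the excess. So contributing exactly 16 is a best response.
Each player's payoff: 36 − 16 + 45 = 65.

65 tokens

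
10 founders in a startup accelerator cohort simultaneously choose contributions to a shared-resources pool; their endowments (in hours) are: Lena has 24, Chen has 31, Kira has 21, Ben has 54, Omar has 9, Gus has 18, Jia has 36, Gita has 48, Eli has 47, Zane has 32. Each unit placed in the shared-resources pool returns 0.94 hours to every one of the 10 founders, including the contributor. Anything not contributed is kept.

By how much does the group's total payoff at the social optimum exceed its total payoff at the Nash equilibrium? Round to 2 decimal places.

The private return per contributed unit is 0.94 < 1 for everyone, so the Nash equilibrium is zero contribution and the group total is Σ E_j = 24 + 31 + 21 + 54 + 9 + 18 + 36 + 48 + 47 + 32 = 320.
Each contributed unit returns 9.400 to the group, so the social optimum is full contribution by everyone: group total = 9.400 × 320 = 3008.00.
Efficiency loss = (9.400 − 1) × 320 = 2688.00.

2688.00 hours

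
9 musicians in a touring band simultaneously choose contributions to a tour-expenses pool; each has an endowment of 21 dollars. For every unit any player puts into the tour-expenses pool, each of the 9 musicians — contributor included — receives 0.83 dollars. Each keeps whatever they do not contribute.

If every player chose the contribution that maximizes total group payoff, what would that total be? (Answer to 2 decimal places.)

Each contributed unit returns 7.470 to the group as a whole (0.83 to each of 9 players), which exceeds 1, so the social optimum is full contribution: group total = 7.470 × 189 = 1411.83.

1411.83 dollars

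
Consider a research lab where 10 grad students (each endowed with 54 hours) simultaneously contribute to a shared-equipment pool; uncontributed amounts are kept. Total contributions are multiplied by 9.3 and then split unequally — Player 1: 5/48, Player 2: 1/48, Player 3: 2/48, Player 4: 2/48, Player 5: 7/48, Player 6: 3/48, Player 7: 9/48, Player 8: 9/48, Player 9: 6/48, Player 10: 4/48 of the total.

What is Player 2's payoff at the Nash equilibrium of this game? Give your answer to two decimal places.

Player j's private return per contributed unit is 9.3 × (j's share). Contributing is weakly dominant for j when that share is at least 1/9.3 = 0.1075, and contributing 0 is dominant otherwise.
Player 5, Player 7, Player 8 and Player 9 clear that bar, contributing 54 each; the remaining 6 contribute 0. Total contributed: 216.
Player 2 keeps 54 and receives 9.3 × 216 × 1/48 = 41.85 from the shared-equipment pool, for a payoff of 95.85.

95.85 hours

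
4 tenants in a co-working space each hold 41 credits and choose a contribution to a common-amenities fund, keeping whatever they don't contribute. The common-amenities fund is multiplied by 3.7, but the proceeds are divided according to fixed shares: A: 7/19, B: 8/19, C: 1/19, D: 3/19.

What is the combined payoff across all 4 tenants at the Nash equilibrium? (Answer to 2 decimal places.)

385.40 credits

For player j, contributing a unit is worthwhile iff 3.7 × (j's share) ≥ 1, i.e. iff j's share is at least 0.2703.
A and B are above the threshold, contributing 41 each; the remaining 2 contribute 0. Total contributed: 82.
The common-amenities fund pays out 3.7 × 82 = 303.40 in total (split across the unequal shares, but the aggregate is all that matters for the group sum).
The 2 free-riders keep 41 each, adding 82. Group total = 82 + 303.40 = 385.40.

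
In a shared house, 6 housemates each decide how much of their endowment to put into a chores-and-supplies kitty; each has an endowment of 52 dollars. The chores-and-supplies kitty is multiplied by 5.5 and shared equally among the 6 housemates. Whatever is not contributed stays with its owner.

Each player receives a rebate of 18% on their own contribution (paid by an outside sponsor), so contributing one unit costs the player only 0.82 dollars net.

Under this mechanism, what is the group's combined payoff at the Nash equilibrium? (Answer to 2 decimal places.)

1772.16 dollars

Under the mechanism each unit contributed yields (5.5/6) / 0.82 = 1.1179 back to its contributor per unit of net cost, which exceeds 1, making full contribution the dominant choice for everyone.
So the Nash equilibrium is full contribution by all 6; the group earns 6 × (52 × 0.18 + 5.5 × 52) = 1772.16.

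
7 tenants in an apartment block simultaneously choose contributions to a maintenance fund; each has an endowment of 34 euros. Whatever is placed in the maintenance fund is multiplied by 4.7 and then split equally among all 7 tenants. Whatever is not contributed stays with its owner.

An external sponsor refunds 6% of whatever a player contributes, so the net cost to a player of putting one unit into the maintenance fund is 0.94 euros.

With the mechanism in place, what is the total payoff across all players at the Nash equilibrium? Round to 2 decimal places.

238.00 euros

With the mechanism, a contributed unit returns (4.7/7) / 0.94 = 0.7143 per unit of net cost — still below 1 — so contributing 0 remains dominant for every player.
Everyone keeps their endowment and the group total is 7 × 34 = 238.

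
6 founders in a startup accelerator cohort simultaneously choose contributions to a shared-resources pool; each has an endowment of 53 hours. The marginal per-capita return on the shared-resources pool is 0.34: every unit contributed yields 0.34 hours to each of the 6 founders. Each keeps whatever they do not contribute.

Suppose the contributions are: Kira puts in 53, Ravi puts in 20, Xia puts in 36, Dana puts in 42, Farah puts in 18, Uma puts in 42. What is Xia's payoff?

88.74 hours

Total contributed: 53 + 20 + 36 + 42 + 18 + 42 = 211.
Each receives 0.34 × 211 = 71.74 from the shared-resources pool.
Xia keeps 53 − 36 = 17, so Xia's payoff is 17 + 71.74 = 88.74.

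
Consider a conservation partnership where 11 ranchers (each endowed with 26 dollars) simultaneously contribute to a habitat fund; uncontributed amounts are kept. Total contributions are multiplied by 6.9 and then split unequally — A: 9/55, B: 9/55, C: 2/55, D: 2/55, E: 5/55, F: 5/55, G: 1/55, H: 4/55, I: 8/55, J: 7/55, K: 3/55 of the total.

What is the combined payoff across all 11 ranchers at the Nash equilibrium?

746.20 dollars

Player j's private return per contributed unit is 6.9 × (j's share). Contributing is weakly dominant for j when that share is at least 1/6.9 = 0.1449, and contributing 0 is dominant otherwise.
A, B and I are above the threshold, contributing 26 each; the remaining 8 contribute 0. Total contributed: 78.
The habitat fund pays out 6.9 × 78 = 538.20 in total (split across the unequal shares, but the aggregate is all that matters for the group sum).
The 8 free-riders keep 26 each, adding 208. Group total = 208 + 538.20 = 746.20.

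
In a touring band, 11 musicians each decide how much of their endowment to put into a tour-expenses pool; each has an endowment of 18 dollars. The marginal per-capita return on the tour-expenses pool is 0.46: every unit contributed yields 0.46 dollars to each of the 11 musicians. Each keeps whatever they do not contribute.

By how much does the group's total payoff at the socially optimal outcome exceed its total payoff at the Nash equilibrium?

803.88 dollars

The private return per contributed unit is 0.46 < 1, so contributing 0 is dominant for every player. At the Nash equilibrium everyone keeps their 18, and the group total is 11 × 18 = 198.
Each contributed unit returns 5.060 to the group as a whole (0.46 to each of 11 players), which exceeds 1, so the social optimum is full contribution: group total = 5.060 × 198 = 1001.88.
Efficiency loss = 1001.88 − 198 = 803.88.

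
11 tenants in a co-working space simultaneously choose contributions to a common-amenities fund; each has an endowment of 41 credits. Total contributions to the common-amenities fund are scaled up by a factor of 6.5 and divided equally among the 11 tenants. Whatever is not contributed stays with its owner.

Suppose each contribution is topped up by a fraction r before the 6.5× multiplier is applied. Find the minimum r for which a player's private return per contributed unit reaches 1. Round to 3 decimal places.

0.692

With matching at rate r, one contributed unit becomes (1 + r) in the common-amenities fund and returns 6.5 × (1 + r) / 11 to the contributor.
Setting this equal to 1: 1 + r = 11/6.5 = 1.6923.
So the minimum matching rate is r = 1.6923 − 1 = 0.692.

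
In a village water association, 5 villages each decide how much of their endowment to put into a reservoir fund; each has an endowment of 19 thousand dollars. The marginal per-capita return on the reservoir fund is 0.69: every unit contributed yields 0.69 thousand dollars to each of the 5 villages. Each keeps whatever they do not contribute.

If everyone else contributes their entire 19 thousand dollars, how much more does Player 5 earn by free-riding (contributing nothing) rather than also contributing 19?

Switching from a contribution of 19 to 0 lets Player 5 keep an extra 19 thousand dollars, but lowers the reservoir fund by 19, which costs Player 5 their own share of that drop: 0.69 × 19 = 13.11.
Net gain = 19 − 13.11 = 5.89. The private return per contributed unit (0.69) is below 1, so free-riding is indeed the best response regardless of what the others do.

5.89 thousand dollars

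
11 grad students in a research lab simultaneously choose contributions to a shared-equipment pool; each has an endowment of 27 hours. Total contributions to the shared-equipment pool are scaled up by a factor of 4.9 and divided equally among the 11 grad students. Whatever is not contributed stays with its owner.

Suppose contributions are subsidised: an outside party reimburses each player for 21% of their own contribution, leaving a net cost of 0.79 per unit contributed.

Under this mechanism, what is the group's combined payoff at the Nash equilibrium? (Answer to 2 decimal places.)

With the mechanism, a contributed unit returns (4.9/11) / 0.79 = 0.5639 per unit of net cost — still below 1 — so contributing 0 remains dominant for every player.
At the Nash equilibrium no one contributes; group total payoff = 11 × 27 = 297.

297.00 hours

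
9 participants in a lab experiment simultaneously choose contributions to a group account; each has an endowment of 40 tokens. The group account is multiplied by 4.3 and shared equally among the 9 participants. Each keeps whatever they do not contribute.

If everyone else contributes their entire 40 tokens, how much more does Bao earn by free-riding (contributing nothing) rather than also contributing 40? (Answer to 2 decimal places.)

Switching from a contribution of 40 to 0 lets Bao keep an extra 40 tokens, but lowers the group account by 40, which costs Bao their own share of that drop: 4.3/9 × 40 = 19.11.
Net gain = 40 − 19.11 = 20.89. The private return per contributed unit (0.4778) is below 1, so free-riding is indeed the best response regardless of what the others do.

20.89 tokens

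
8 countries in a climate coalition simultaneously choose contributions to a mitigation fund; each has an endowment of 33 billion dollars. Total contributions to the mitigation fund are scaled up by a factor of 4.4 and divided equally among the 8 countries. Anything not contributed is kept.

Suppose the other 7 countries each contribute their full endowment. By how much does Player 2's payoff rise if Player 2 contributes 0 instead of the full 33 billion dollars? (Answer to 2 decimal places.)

14.85 billion dollars

Switching from a contribution of 33 to 0 lets Player 2 keep an extra 33 billion dollars, but lowers the mitigation fund by 33, which costs Player 2 their own share of that drop: 4.4/8 × 33 = 18.15.
Net gain = 33 − 18.15 = 14.85. The private return per contributed unit (0.5500) is below 1, so free-riding is indeed the best response regardless of what the others do.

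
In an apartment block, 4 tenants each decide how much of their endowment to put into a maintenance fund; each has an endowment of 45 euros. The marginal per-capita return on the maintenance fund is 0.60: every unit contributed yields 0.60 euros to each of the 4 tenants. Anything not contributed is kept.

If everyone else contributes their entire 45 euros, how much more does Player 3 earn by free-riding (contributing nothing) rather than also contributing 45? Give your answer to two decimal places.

18.00 euros

Switching from a contribution of 45 to 0 lets Player 3 keep an extra 45 euros, but lowers the maintenance fund by 45, which costs Player 3 their own share of that drop: 0.60 × 45 = 27.00.
Net gain = 45 − 27.00 = 18.00. The private return per contributed unit (0.60) is below 1, so free-riding is indeed the best response regardless of what the others do.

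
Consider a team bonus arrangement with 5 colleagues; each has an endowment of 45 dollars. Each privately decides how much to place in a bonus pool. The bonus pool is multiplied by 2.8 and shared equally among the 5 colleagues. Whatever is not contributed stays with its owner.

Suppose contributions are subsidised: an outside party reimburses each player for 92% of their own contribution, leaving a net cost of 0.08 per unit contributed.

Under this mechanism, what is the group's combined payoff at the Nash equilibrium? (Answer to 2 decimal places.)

837.00 dollars

With the mechanism, a contributed unit returns (2.8/5) / 0.08 = 7.0000 per unit of net cost to the contributor — now above 1 — so contributing fully is weakly dominant for every player.
At the Nash equilibrium everyone contributes 45. Group total payoff = 5 × (45 × 0.92 + 2.8 × 45) = 837.00.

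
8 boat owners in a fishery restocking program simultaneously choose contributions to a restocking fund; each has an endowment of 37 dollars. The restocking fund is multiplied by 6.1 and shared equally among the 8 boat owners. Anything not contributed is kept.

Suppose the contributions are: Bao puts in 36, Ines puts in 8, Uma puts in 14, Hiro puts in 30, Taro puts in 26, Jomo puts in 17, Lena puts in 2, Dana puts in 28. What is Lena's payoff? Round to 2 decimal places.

157.76 dollars

Total contributed: 36 + 8 + 14 + 30 + 26 + 17 + 2 + 28 = 161.
Each receives 6.1 × 161 / 8 = 122.76 from the restocking fund.
Lena keeps 37 − 2 = 35, so Lena's payoff is 35 + 122.76 = 157.76.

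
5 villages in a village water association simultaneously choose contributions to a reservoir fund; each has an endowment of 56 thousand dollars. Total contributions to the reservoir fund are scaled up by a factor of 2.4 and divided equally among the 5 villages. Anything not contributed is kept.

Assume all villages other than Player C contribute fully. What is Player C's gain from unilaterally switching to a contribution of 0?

Switching from a contribution of 56 to 0 lets Player C keep an extra 56 thousand dollars, but lowers the reservoir fund by 56, which costs Player C their own share of that drop: 2.4/5 × 56 = 26.88.
Net gain = 56 − 26.88 = 29.12. The private return per contributed unit (0.4800) is below 1, so free-riding is indeed the best response regardless of what the others do.

29.12 thousand dollars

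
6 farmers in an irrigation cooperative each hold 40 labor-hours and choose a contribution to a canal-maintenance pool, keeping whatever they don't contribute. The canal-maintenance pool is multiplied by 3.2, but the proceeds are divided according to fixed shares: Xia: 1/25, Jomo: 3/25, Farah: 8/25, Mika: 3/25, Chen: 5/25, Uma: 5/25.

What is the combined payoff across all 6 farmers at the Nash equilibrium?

328.00 labor-hours

For player j, contributing a unit is worthwhile iff 3.2 × (j's share) ≥ 1, i.e. iff j's share is at least 0.3125.
The only share above 0.3125 is Farah's 8/25, contributing 40; the remaining 5 contribute 0. Total contributed: 40.
The canal-maintenance pool pays out 3.2 × 40 = 128.00 in total (split across the unequal shares, but the aggregate is all that matters for the group sum).
The 5 free-riders keep 40 each, adding 200. Group total = 200 + 128.00 = 328.00.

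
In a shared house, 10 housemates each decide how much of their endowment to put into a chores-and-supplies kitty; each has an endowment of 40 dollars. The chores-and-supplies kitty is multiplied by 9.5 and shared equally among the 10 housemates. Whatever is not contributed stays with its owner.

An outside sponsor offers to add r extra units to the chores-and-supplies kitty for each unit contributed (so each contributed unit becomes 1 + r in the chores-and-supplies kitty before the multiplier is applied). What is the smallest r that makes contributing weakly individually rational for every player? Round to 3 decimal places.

With matching at rate r, one contributed unit becomes (1 + r) in the chores-and-supplies kitty and returns 9.5 × (1 + r) / 10 to the contributor.
Setting this equal to 1: 1 + r = 10/9.5 = 1.0526.
So the minimum matching rate is r = 1.0526 − 1 = 0.053.

0.053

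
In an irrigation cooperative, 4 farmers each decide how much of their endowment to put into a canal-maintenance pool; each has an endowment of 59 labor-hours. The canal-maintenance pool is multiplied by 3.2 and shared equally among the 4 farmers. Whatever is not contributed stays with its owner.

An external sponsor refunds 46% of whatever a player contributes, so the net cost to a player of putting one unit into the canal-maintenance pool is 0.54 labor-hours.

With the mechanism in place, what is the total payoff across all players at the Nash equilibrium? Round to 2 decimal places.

Under the mechanism each unit contributed yields (3.2/4) / 0.54 = 1.4815 back to its contributor per unit of net cost, which exceeds 1, making full contribution the dominant choice for everyone.
So the Nash equilibrium is full contribution by all 4; the group earns 4 × (59 × 0.46 + 3.2 × 59) = 863.76.

863.76 labor-hours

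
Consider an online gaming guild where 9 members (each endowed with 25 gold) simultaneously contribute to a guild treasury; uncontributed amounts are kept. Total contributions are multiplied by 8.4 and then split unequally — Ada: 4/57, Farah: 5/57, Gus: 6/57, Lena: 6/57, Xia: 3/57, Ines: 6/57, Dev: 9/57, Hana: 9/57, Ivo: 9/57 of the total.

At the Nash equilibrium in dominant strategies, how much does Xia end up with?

Each unit j contributes comes back to j as 8.4 × (j's share), so j prefers to contribute only if that share exceeds 1/8.4 = 0.1190; otherwise keeping the unit dominates.
The shares above 0.1190 belong to Dev, Hana and Ivo, contributing 25 each; the remaining 6 contribute 0. Total contributed: 75.
Xia keeps 25 and receives 8.4 × 75 × 3/57 = 33.16 from the guild treasury, for a payoff of 58.16.

58.16 gold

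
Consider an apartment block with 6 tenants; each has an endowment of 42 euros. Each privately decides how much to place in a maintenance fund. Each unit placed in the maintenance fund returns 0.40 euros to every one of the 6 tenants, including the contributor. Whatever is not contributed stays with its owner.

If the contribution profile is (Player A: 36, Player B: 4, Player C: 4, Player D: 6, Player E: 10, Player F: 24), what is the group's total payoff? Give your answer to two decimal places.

369.60 euros

Total contributed: 36 + 4 + 4 + 6 + 10 + 24 = 84; total kept: 6 × 42 − 84 = 168.
The maintenance fund pays out 0.40 × 6 × 84 = 201.60 in aggregate.
Group total = 168 + 201.60 = 369.60.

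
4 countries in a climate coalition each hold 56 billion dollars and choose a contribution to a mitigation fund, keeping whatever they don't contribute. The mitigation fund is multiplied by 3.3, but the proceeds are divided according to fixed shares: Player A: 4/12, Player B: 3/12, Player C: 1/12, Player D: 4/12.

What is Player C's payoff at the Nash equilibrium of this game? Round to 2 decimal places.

A player with share s gets back 3.3·s per unit contributed, so full contribution is dominant for anyone with s > 1/3.3 = 0.3030 and zero contribution is dominant for anyone below.
Player A and Player D clear that bar, contributing 56 each; the remaining 2 contribute 0. Total contributed: 112.
Player C keeps 56 and receives 3.3 × 112 × 1/12 = 30.80 from the mitigation fund, for a payoff of 86.80.

86.80 billion dollars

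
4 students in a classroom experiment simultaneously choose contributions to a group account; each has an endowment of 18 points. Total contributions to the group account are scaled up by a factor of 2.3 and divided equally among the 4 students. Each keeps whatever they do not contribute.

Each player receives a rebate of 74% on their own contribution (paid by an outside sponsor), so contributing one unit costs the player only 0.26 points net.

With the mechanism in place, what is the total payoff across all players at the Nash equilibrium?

218.88 points

With the mechanism, a contributed unit returns (2.3/4) / 0.26 = 2.2115 per unit of net cost to the contributor — now above 1 — so contributing fully is weakly dominant for every player.
At the Nash equilibrium everyone contributes 18. Group total payoff = 4 × (18 × 0.74 + 2.3 × 18) = 218.88.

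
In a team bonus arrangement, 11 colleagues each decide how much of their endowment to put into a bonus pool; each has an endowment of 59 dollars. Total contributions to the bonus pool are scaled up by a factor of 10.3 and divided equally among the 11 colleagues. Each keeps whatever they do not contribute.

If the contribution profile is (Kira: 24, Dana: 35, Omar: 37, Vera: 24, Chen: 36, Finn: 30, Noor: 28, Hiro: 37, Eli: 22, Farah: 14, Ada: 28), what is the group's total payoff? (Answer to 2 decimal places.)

Total contributed: 24 + 35 + 37 + 24 + 36 + 30 + 28 + 37 + 22 + 14 + 28 = 315; total kept: 11 × 59 − 315 = 334.
The bonus pool pays out 10.3 × 315 = 3244.50 in aggregate.
Group total = 334 + 3244.50 = 3578.50.

3578.50 dollars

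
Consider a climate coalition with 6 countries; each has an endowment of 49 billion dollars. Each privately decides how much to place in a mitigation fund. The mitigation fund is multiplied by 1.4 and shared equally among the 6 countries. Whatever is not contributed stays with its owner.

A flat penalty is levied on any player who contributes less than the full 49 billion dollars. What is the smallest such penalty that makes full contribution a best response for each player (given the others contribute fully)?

37.57 billion dollars

Given the others contribute fully, the best deviation is to contribute 0 (any partial contribution still incurs the fine and gives up units whose private return 0.2333 is below 1).
Deviating from 49 to 0 saves 49 billion dollars but forfeits the deviator's share of the drop in the mitigation fund: 1.4/6 × 49 = 11.43.
So the deviation gain is 49 − 11.43 = 37.57, and the fine must be at least 37.57 billion dollars to wipe it out.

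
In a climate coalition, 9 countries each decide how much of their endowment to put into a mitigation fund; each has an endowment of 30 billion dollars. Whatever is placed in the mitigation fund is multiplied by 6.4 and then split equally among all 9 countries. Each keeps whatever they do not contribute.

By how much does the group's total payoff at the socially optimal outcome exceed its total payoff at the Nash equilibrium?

Each contributed unit returns 6.4/9 = 0.7111 to its contributor — below 1 — so contributing 0 is dominant for every player. At the Nash equilibrium everyone keeps their 30, and the group total is 9 × 30 = 270.
Each contributed unit returns 6.400 to the group as a whole (0.7111 to each of 9 players), which exceeds 1, so the social optimum is full contribution: group total = 6.400 × 270 = 1728.00.
Efficiency loss = 1728.00 − 270 = 1458.00.

1458.00 billion dollars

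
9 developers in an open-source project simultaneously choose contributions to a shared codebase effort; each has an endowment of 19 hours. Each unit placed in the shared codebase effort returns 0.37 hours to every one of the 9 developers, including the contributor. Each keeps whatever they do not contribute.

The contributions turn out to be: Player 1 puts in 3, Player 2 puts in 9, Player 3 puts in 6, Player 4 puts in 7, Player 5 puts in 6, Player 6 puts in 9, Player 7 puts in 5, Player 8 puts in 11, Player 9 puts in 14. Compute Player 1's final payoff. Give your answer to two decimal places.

41.90 hours

Total contributed: 3 + 9 + 6 + 7 + 6 + 9 + 5 + 11 + 14 = 70.
Each receives 0.37 × 70 = 25.90 from the shared codebase effort.
Player 1 keeps 19 − 3 = 16, so Player 1's payoff is 16 + 25.90 = 41.90.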